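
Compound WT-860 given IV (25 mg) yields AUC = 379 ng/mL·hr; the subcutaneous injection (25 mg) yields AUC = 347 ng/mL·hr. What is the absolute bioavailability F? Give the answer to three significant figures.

F = (AUC_ev / D_ev) / (AUC_iv / D_iv)
  = (347/25) / (379/25)
  = 13.88 / 15.16 = 0.9156

F = 0.916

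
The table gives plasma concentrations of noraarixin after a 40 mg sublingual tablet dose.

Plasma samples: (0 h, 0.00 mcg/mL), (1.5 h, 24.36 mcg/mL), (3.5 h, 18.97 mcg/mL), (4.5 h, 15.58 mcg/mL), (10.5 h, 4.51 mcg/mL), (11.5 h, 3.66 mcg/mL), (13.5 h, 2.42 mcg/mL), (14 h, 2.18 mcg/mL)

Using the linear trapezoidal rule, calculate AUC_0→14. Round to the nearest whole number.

AUC = 150 mcg/mL·h

Trapezoidal AUC_0→14:
  [0→1.5]: (0.00+24.36)/2 × 1.5 = 18.27
  [1.5→3.5]: (24.36+18.97)/2 × 2 = 43.33
  [3.5→4.5]: (18.97+15.58)/2 × 1 = 17.275
  [4.5→10.5]: (15.58+4.51)/2 × 6 = 60.27
  [10.5→11.5]: (4.51+3.66)/2 × 1 = 4.085
  [11.5→13.5]: (3.66+2.42)/2 × 2 = 6.08
  [13.5→14]: (2.42+2.18)/2 × 0.5 = 1.15
  Sum = 150.46 mcg/mL·h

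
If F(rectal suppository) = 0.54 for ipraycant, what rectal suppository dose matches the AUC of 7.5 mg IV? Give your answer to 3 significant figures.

D_rectal = 13.9 mg

For equal systemic exposure: F × D_ev = D_iv
D_ev = D_iv / F = 7.5 / 0.54 = 13.8889 mg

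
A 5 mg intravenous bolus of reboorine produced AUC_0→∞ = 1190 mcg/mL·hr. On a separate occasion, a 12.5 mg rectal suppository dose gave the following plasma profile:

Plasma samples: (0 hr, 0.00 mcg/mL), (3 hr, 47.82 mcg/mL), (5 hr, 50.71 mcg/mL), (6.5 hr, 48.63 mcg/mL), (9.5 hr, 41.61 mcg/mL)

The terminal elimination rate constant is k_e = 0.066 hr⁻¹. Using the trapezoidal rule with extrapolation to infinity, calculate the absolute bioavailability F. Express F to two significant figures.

Trapezoidal AUC_0→9.5 (rectal suppository):
  [0→3]: (0.00+47.82)/2 × 3 = 71.73
  [3→5]: (47.82+50.71)/2 × 2 = 98.53
  [5→6.5]: (50.71+48.63)/2 × 1.5 = 74.505
  [6.5→9.5]: (48.63+41.61)/2 × 3 = 135.36
  Sum = 380.125 mcg/mL·hr
Tail: C_last/k_e = 41.61/0.066 = 630.455
AUC_0→∞ (rectal suppository) = 380.125 + 630.455 = 1010.58 mcg/mL·hr
F = (AUC_ev/D_ev)/(AUC_iv/D_iv) = (1010.58/12.5)/(1190/5) = 80.8464/238 = 0.3397

F = 0.34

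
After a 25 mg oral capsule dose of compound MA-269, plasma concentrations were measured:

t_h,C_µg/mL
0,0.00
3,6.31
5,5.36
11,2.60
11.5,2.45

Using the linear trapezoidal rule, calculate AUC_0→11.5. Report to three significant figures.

AUC = 46.3 µg/mL·h

Trapezoidal AUC_0→11.5:
  [0→3]: (0.00+6.31)/2 × 3 = 9.465
  [3→5]: (6.31+5.36)/2 × 2 = 11.67
  [5→11]: (5.36+2.60)/2 × 6 = 23.88
  [11→11.5]: (2.60+2.45)/2 × 0.5 = 1.2625
  Sum = 46.2775 µg/mL·h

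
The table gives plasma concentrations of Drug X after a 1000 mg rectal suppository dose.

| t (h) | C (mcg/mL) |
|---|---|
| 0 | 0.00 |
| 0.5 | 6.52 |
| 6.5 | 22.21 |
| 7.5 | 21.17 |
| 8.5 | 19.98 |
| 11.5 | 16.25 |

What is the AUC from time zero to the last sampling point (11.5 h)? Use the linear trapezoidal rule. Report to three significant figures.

AUC = 184 mcg/mL·h

Trapezoidal AUC_0→11.5:
  [0→0.5]: (0.00+6.52)/2 × 0.5 = 1.63
  [0.5→6.5]: (6.52+22.21)/2 × 6 = 86.19
  [6.5→7.5]: (22.21+21.17)/2 × 1 = 21.69
  [7.5→8.5]: (21.17+19.98)/2 × 1 = 20.575
  [8.5→11.5]: (19.98+16.25)/2 × 3 = 54.345
  Sum = 184.43 mcg/mL·h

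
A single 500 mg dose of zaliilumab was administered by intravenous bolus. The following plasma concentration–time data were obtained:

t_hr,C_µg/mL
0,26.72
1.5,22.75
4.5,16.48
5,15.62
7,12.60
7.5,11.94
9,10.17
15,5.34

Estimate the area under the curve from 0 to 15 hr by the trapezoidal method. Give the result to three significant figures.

Trapezoidal AUC_0→15:
  [0→1.5]: (26.72+22.75)/2 × 1.5 = 37.1025
  [1.5→4.5]: (22.75+16.48)/2 × 3 = 58.845
  [4.5→5]: (16.48+15.62)/2 × 0.5 = 8.025
  [5→7]: (15.62+12.60)/2 × 2 = 28.22
  [7→7.5]: (12.60+11.94)/2 × 0.5 = 6.135
  [7.5→9]: (11.94+10.17)/2 × 1.5 = 16.5825
  [9→15]: (10.17+5.34)/2 × 6 = 46.53
  Sum = 201.44 µg/mL·hr

AUC = 201 µg/mL·hr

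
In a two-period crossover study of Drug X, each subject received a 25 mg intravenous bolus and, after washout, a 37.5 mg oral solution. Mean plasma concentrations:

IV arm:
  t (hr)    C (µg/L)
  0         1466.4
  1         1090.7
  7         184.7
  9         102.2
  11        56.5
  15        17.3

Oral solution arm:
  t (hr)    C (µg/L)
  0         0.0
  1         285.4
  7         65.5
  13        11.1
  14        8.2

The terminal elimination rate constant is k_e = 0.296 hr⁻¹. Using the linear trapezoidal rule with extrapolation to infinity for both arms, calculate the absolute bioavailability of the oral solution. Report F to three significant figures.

F = 0.169

Trapezoidal AUC_0→15 (IV):
  [0→1]: (1466.4+1090.7)/2 × 1 = 1278.55
  [1→7]: (1090.7+184.7)/2 × 6 = 3826.2
  [7→9]: (184.7+102.2)/2 × 2 = 286.9
  [9→11]: (102.2+56.5)/2 × 2 = 158.7
  [11→15]: (56.5+17.3)/2 × 4 = 147.6
  Sum = 5697.95 µg/L·hr
IV tail: 17.3/0.296 = 58.446; AUC_iv,0→∞ = 5697.95 + 58.446 = 5756.396 µg/L·hr
Trapezoidal AUC_0→14 (oral solution):
  [0→1]: (0.0+285.4)/2 × 1 = 142.7
  [1→7]: (285.4+65.5)/2 × 6 = 1052.7
  [7→13]: (65.5+11.1)/2 × 6 = 229.8
  [13→14]: (11.1+8.2)/2 × 1 = 9.65
  Sum = 1434.85 µg/L·hr
oral solution tail: 8.2/0.296 = 27.703; AUC_ev,0→∞ = 1434.85 + 27.703 = 1462.553 µg/L·hr
F = (AUC_ev/D_ev)/(AUC_iv/D_iv) = (1462.553/37.5)/(5756.396/25) = 39.0014/230.25584 = 0.1694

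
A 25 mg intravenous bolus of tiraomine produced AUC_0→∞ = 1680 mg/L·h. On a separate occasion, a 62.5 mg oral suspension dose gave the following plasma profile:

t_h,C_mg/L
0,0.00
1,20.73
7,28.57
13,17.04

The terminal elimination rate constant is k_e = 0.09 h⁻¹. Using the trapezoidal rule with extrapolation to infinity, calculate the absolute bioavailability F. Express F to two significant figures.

F = 0.12

Trapezoidal AUC_0→13 (oral suspension):
  [0→1]: (0.00+20.73)/2 × 1 = 10.365
  [1→7]: (20.73+28.57)/2 × 6 = 147.9
  [7→13]: (28.57+17.04)/2 × 6 = 136.83
  Sum = 295.095 mg/L·h
Tail: C_last/k_e = 17.04/0.09 = 189.333
AUC_0→∞ (oral suspension) = 295.095 + 189.333 = 484.428 mg/L·h
F = (AUC_ev/D_ev)/(AUC_iv/D_iv) = (484.428/62.5)/(1680/25) = 7.750848/67.2 = 0.1153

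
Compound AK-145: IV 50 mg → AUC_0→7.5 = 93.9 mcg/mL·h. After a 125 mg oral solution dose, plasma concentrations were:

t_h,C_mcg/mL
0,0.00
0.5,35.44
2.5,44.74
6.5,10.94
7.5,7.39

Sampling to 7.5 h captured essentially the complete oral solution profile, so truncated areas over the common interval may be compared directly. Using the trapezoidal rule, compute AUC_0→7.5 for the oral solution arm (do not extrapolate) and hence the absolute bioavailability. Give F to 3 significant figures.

F = 0.893

Trapezoidal AUC_0→7.5 (oral solution):
  [0→0.5]: (0.00+35.44)/2 × 0.5 = 8.86
  [0.5→2.5]: (35.44+44.74)/2 × 2 = 80.18
  [2.5→6.5]: (44.74+10.94)/2 × 4 = 111.36
  [6.5→7.5]: (10.94+7.39)/2 × 1 = 9.165
  Sum = 209.565 mcg/mL·h
F = (AUC_ev/D_ev)/(AUC_iv/D_iv) = (209.565/125)/(93.9/50) = 1.67652/1.878 = 0.8927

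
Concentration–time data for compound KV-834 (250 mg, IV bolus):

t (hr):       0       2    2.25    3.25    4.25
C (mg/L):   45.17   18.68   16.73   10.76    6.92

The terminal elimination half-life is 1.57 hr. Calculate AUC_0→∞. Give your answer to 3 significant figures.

Trapezoidal AUC_0→4.25:
  [0→2]: (45.17+18.68)/2 × 2 = 63.85
  [2→2.25]: (18.68+16.73)/2 × 0.25 = 4.42625
  [2.25→3.25]: (16.73+10.76)/2 × 1 = 13.745
  [3.25→4.25]: (10.76+6.92)/2 × 1 = 8.84
  Sum = 90.86125 mg/L·hr
k_e = ln2 / t½ = 0.693147 / 1.57 = 0.4415 hr^-1
Extrapolated tail: C_last / k_e = 6.92 / 0.4415 = 15.674
AUC_0→∞ = 90.86125 + 15.674 = 106.53525 mg/L·hr

AUC = 107 mg/L·hr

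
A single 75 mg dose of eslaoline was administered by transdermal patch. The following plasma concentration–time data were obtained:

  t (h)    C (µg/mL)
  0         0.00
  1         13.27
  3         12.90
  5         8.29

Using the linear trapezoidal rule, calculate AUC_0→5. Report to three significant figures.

Trapezoidal AUC_0→5:
  [0→1]: (0.00+13.27)/2 × 1 = 6.635
  [1→3]: (13.27+12.90)/2 × 2 = 26.17
  [3→5]: (12.90+8.29)/2 × 2 = 21.19
  Sum = 53.995 µg/mL·h

AUC = 54.0 µg/mL·h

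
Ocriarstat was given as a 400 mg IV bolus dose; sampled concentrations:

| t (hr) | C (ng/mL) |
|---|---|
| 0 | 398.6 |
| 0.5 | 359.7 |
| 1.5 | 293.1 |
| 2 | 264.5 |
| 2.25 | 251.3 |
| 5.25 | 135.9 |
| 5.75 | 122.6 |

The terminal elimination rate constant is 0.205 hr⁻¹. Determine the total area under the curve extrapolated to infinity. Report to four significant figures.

Trapezoidal AUC_0→5.75:
  [0→0.5]: (398.6+359.7)/2 × 0.5 = 189.575
  [0.5→1.5]: (359.7+293.1)/2 × 1 = 326.4
  [1.5→2]: (293.1+264.5)/2 × 0.5 = 139.4
  [2→2.25]: (264.5+251.3)/2 × 0.25 = 64.475
  [2.25→5.25]: (251.3+135.9)/2 × 3 = 580.8
  [5.25→5.75]: (135.9+122.6)/2 × 0.5 = 64.625
  Sum = 1365.275 ng/mL·hr
Extrapolated tail: C_last / k_e = 122.6 / 0.205 = 598.049
AUC_0→∞ = 1365.275 + 598.049 = 1963.324 ng/mL·hr

AUC = 1963 ng/mL·hr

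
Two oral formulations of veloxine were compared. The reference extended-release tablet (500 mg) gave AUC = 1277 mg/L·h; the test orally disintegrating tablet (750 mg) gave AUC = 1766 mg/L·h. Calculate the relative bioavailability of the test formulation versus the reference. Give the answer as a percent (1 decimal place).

F_rel = (AUC_test/D_test) / (AUC_ref/D_ref)
      = (1766/750) / (1277/500)
      = 2.35467 / 2.554 = 0.9220 = 92.20%

F_rel = 92.2%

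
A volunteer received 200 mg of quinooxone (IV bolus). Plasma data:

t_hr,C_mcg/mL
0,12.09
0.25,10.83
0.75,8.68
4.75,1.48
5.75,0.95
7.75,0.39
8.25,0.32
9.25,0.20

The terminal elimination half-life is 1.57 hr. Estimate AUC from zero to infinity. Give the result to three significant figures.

AUC = 31.5 mcg/mL·hr

Trapezoidal AUC_0→9.25:
  [0→0.25]: (12.09+10.83)/2 × 0.25 = 2.865
  [0.25→0.75]: (10.83+8.68)/2 × 0.5 = 4.8775
  [0.75→4.75]: (8.68+1.48)/2 × 4 = 20.32
  [4.75→5.75]: (1.48+0.95)/2 × 1 = 1.215
  [5.75→7.75]: (0.95+0.39)/2 × 2 = 1.34
  [7.75→8.25]: (0.39+0.32)/2 × 0.5 = 0.1775
  [8.25→9.25]: (0.32+0.20)/2 × 1 = 0.26
  Sum = 31.055 mcg/mL·hr
k_e = ln2 / t½ = 0.693147 / 1.57 = 0.4415 hr^-1
Extrapolated tail: C_last / k_e = 0.20 / 0.4415 = 0.453
AUC_0→∞ = 31.055 + 0.453 = 31.508 mcg/mL·hr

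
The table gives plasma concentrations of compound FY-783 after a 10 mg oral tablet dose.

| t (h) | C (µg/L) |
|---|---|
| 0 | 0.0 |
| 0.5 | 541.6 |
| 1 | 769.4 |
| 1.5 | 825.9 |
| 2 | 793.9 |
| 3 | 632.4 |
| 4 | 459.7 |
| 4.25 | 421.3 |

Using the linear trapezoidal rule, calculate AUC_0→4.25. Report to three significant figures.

Trapezoidal AUC_0→4.25:
  [0→0.5]: (0.0+541.6)/2 × 0.5 = 135.4
  [0.5→1]: (541.6+769.4)/2 × 0.5 = 327.75
  [1→1.5]: (769.4+825.9)/2 × 0.5 = 398.825
  [1.5→2]: (825.9+793.9)/2 × 0.5 = 404.95
  [2→3]: (793.9+632.4)/2 × 1 = 713.15
  [3→4]: (632.4+459.7)/2 × 1 = 546.05
  [4→4.25]: (459.7+421.3)/2 × 0.25 = 110.125
  Sum = 2636.25 µg/L·h

AUC = 2640 µg/L·h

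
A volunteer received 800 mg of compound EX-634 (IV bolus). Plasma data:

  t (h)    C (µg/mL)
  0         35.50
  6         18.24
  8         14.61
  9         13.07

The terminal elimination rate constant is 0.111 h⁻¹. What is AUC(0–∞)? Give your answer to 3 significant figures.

AUC = 326 µg/mL·h

Trapezoidal AUC_0→9:
  [0→6]: (35.50+18.24)/2 × 6 = 161.22
  [6→8]: (18.24+14.61)/2 × 2 = 32.85
  [8→9]: (14.61+13.07)/2 × 1 = 13.84
  Sum = 207.91 µg/mL·h
Extrapolated tail: C_last / k_e = 13.07 / 0.111 = 117.748
AUC_0→∞ = 207.91 + 117.748 = 325.658 µg/mL·h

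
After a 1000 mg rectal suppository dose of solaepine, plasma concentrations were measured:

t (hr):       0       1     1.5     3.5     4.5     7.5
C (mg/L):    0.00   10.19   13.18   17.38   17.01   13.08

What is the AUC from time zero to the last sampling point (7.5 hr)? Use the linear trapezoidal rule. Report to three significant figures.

AUC = 104 mg/L·hr

Trapezoidal AUC_0→7.5:
  [0→1]: (0.00+10.19)/2 × 1 = 5.095
  [1→1.5]: (10.19+13.18)/2 × 0.5 = 5.8425
  [1.5→3.5]: (13.18+17.38)/2 × 2 = 30.56
  [3.5→4.5]: (17.38+17.01)/2 × 1 = 17.195
  [4.5→7.5]: (17.01+13.08)/2 × 3 = 45.135
  Sum = 103.8275 mg/L·hr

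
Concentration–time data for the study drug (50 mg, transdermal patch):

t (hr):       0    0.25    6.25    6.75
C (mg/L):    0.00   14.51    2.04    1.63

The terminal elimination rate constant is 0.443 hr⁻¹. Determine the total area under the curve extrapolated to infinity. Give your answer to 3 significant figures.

Trapezoidal AUC_0→6.75:
  [0→0.25]: (0.00+14.51)/2 × 0.25 = 1.81375
  [0.25→6.25]: (14.51+2.04)/2 × 6 = 49.65
  [6.25→6.75]: (2.04+1.63)/2 × 0.5 = 0.9175
  Sum = 52.38125 mg/L·hr
Extrapolated tail: C_last / k_e = 1.63 / 0.443 = 3.679
AUC_0→∞ = 52.38125 + 3.679 = 56.06025 mg/L·hr

AUC = 56.1 mg/L·hr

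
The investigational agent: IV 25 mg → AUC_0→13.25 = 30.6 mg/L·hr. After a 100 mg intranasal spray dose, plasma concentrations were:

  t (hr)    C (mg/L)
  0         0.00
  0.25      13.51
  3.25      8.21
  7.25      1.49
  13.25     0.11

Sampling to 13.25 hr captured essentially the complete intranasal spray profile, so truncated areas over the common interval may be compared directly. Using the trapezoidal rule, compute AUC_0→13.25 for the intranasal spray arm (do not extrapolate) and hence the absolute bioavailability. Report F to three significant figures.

F = 0.478

Trapezoidal AUC_0→13.25 (intranasal spray):
  [0→0.25]: (0.00+13.51)/2 × 0.25 = 1.68875
  [0.25→3.25]: (13.51+8.21)/2 × 3 = 32.58
  [3.25→7.25]: (8.21+1.49)/2 × 4 = 19.4
  [7.25→13.25]: (1.49+0.11)/2 × 6 = 4.8
  Sum = 58.46875 mg/L·hr
F = (AUC_ev/D_ev)/(AUC_iv/D_iv) = (58.46875/100)/(30.6/25) = 0.5846875/1.224 = 0.4777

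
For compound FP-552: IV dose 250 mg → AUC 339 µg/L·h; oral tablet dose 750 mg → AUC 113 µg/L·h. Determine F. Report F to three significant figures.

F = 0.111

F = (AUC_ev / D_ev) / (AUC_iv / D_iv)
  = (113/750) / (339/250)
  = 0.150667 / 1.356 = 0.1111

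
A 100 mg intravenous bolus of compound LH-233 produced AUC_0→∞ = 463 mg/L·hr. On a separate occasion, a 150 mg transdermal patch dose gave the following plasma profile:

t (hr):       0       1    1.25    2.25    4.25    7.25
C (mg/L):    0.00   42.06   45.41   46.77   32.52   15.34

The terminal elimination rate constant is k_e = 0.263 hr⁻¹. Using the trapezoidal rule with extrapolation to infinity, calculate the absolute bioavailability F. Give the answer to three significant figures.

Trapezoidal AUC_0→7.25 (transdermal patch):
  [0→1]: (0.00+42.06)/2 × 1 = 21.03
  [1→1.25]: (42.06+45.41)/2 × 0.25 = 10.93375
  [1.25→2.25]: (45.41+46.77)/2 × 1 = 46.09
  [2.25→4.25]: (46.77+32.52)/2 × 2 = 79.29
  [4.25→7.25]: (32.52+15.34)/2 × 3 = 71.79
  Sum = 229.13375 mg/L·hr
Tail: C_last/k_e = 15.34/0.263 = 58.327
AUC_0→∞ (transdermal patch) = 229.13375 + 58.327 = 287.46075 mg/L·hr
F = (AUC_ev/D_ev)/(AUC_iv/D_iv) = (287.46075/150)/(463/100) = 1.916405/4.63 = 0.4139

F = 0.414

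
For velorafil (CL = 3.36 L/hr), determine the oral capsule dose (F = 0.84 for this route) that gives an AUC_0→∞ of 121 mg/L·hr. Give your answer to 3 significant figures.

Dose = 484 mg

Dose = CL × AUC_0→∞ / F
     = 3.36 × 121 / 0.84 = 484 mg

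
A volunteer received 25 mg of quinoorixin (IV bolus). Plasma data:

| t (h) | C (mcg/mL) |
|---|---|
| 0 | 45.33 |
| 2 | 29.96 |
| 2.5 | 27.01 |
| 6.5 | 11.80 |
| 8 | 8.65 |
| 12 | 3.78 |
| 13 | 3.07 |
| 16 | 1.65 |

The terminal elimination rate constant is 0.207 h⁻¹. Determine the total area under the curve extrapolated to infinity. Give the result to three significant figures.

Trapezoidal AUC_0→16:
  [0→2]: (45.33+29.96)/2 × 2 = 75.29
  [2→2.5]: (29.96+27.01)/2 × 0.5 = 14.2425
  [2.5→6.5]: (27.01+11.80)/2 × 4 = 77.62
  [6.5→8]: (11.80+8.65)/2 × 1.5 = 15.3375
  [8→12]: (8.65+3.78)/2 × 4 = 24.86
  [12→13]: (3.78+3.07)/2 × 1 = 3.425
  [13→16]: (3.07+1.65)/2 × 3 = 7.08
  Sum = 217.855 mcg/mL·h
Extrapolated tail: C_last / k_e = 1.65 / 0.207 = 7.971
AUC_0→∞ = 217.855 + 7.971 = 225.826 mcg/mL·h

AUC = 226 mcg/mL·h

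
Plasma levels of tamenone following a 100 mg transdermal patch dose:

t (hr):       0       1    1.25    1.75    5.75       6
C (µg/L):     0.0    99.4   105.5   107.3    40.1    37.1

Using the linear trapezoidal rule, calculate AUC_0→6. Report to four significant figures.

Trapezoidal AUC_0→6:
  [0→1]: (0.0+99.4)/2 × 1 = 49.7
  [1→1.25]: (99.4+105.5)/2 × 0.25 = 25.6125
  [1.25→1.75]: (105.5+107.3)/2 × 0.5 = 53.2
  [1.75→5.75]: (107.3+40.1)/2 × 4 = 294.8
  [5.75→6]: (40.1+37.1)/2 × 0.25 = 9.65
  Sum = 432.9625 µg/L·hr

AUC = 433.0 µg/L·hr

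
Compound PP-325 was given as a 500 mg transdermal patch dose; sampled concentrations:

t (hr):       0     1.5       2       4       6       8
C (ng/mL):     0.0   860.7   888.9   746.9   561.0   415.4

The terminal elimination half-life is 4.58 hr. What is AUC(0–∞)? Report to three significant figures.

AUC = 7750 ng/mL·hr

Trapezoidal AUC_0→8:
  [0→1.5]: (0.0+860.7)/2 × 1.5 = 645.525
  [1.5→2]: (860.7+888.9)/2 × 0.5 = 437.4
  [2→4]: (888.9+746.9)/2 × 2 = 1635.8
  [4→6]: (746.9+561.0)/2 × 2 = 1307.9
  [6→8]: (561.0+415.4)/2 × 2 = 976.4
  Sum = 5003.025 ng/mL·hr
k_e = ln2 / t½ = 0.693147 / 4.58 = 0.1513 hr^-1
Extrapolated tail: C_last / k_e = 415.4 / 0.1513 = 2745.539
AUC_0→∞ = 5003.025 + 2745.539 = 7748.564 ng/mL·hr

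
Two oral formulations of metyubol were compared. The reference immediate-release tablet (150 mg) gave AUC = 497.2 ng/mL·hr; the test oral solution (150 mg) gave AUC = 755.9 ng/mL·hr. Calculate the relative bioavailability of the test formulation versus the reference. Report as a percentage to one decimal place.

F_rel = 152.0%

F_rel = (AUC_test/D_test) / (AUC_ref/D_ref)
      = (755.9/150) / (497.2/150)
      = 5.03933 / 3.31467 = 1.5203 = 152.03%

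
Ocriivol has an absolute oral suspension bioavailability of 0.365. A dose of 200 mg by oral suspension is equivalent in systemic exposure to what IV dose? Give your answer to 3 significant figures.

D_iv = 73.0 mg

Systemic exposure from an extravascular dose = F × D_ev, so the equivalent IV dose is F × D_ev.
D_iv = F × D_ev = 0.365 × 200 = 73 mg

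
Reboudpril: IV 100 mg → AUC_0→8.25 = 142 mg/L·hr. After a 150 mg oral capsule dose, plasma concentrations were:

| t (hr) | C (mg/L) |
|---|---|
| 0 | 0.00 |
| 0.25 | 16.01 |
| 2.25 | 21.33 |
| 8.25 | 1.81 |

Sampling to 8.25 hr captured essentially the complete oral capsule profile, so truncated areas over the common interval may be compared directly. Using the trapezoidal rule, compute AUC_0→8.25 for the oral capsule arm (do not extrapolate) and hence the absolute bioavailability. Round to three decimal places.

F = 0.511

Trapezoidal AUC_0→8.25 (oral capsule):
  [0→0.25]: (0.00+16.01)/2 × 0.25 = 2.00125
  [0.25→2.25]: (16.01+21.33)/2 × 2 = 37.34
  [2.25→8.25]: (21.33+1.81)/2 × 6 = 69.42
  Sum = 108.76125 mg/L·hr
F = (AUC_ev/D_ev)/(AUC_iv/D_iv) = (108.76125/150)/(142/100) = 0.725075/1.42 = 0.5106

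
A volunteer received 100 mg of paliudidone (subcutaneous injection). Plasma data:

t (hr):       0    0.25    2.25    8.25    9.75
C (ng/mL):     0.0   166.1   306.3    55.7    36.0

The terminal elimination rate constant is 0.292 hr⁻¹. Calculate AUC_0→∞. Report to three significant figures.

Trapezoidal AUC_0→9.75:
  [0→0.25]: (0.0+166.1)/2 × 0.25 = 20.7625
  [0.25→2.25]: (166.1+306.3)/2 × 2 = 472.4
  [2.25→8.25]: (306.3+55.7)/2 × 6 = 1086.0
  [8.25→9.75]: (55.7+36.0)/2 × 1.5 = 68.775
  Sum = 1647.9375 ng/mL·hr
Extrapolated tail: C_last / k_e = 36.0 / 0.292 = 123.288
AUC_0→∞ = 1647.9375 + 123.288 = 1771.2255 ng/mL·hr

AUC = 1770 ng/mL·hr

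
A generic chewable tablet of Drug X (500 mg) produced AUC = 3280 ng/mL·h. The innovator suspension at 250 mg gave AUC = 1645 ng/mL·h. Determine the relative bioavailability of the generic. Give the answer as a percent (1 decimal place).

F_rel = (AUC_test/D_test) / (AUC_ref/D_ref)
      = (3280/500) / (1645/250)
      = 6.56 / 6.58 = 0.9970 = 99.70%

F_rel = 99.7%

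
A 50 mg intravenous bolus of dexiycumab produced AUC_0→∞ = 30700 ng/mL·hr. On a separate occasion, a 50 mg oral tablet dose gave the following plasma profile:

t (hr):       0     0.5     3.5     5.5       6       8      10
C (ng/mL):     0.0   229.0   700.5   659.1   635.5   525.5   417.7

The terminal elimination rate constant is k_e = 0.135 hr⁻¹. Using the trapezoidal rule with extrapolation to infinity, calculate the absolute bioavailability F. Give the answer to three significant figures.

Trapezoidal AUC_0→10 (oral tablet):
  [0→0.5]: (0.0+229.0)/2 × 0.5 = 57.25
  [0.5→3.5]: (229.0+700.5)/2 × 3 = 1394.25
  [3.5→5.5]: (700.5+659.1)/2 × 2 = 1359.6
  [5.5→6]: (659.1+635.5)/2 × 0.5 = 323.65
  [6→8]: (635.5+525.5)/2 × 2 = 1161.0
  [8→10]: (525.5+417.7)/2 × 2 = 943.2
  Sum = 5238.95 ng/mL·hr
Tail: C_last/k_e = 417.7/0.135 = 3094.074
AUC_0→∞ (oral tablet) = 5238.95 + 3094.074 = 8333.024 ng/mL·hr
F = (AUC_ev/D_ev)/(AUC_iv/D_iv) = (8333.024/50)/(30700/50) = 166.66048/614 = 0.2714

F = 0.271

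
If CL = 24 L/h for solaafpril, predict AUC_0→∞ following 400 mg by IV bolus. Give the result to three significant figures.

AUC_0→∞ = Dose_iv / CL
        = 400 / 24 = 16.6667 mg/L·h

AUC = 16.7 mg/L·h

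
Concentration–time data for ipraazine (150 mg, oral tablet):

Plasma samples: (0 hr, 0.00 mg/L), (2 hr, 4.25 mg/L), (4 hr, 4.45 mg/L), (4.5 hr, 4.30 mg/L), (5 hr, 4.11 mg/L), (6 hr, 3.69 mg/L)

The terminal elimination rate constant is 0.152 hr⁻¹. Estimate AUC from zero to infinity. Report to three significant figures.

AUC = 45.4 mg/L·hr

Trapezoidal AUC_0→6:
  [0→2]: (0.00+4.25)/2 × 2 = 4.25
  [2→4]: (4.25+4.45)/2 × 2 = 8.7
  [4→4.5]: (4.45+4.30)/2 × 0.5 = 2.1875
  [4.5→5]: (4.30+4.11)/2 × 0.5 = 2.1025
  [5→6]: (4.11+3.69)/2 × 1 = 3.9
  Sum = 21.14 mg/L·hr
Extrapolated tail: C_last / k_e = 3.69 / 0.152 = 24.276
AUC_0→∞ = 21.14 + 24.276 = 45.416 mg/L·hr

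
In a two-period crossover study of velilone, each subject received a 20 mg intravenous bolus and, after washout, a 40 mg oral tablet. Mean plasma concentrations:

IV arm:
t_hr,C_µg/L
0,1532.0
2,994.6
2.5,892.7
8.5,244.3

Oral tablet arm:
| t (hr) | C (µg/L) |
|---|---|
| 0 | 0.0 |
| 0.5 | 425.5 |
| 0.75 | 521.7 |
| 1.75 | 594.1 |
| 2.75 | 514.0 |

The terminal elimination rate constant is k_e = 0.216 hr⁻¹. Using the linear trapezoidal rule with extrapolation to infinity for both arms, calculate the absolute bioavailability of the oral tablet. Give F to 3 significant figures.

F = 0.246

Trapezoidal AUC_0→8.5 (IV):
  [0→2]: (1532.0+994.6)/2 × 2 = 2526.6
  [2→2.5]: (994.6+892.7)/2 × 0.5 = 471.825
  [2.5→8.5]: (892.7+244.3)/2 × 6 = 3411.0
  Sum = 6409.425 µg/L·hr
IV tail: 244.3/0.216 = 1131.019; AUC_iv,0→∞ = 6409.425 + 1131.019 = 7540.444 µg/L·hr
Trapezoidal AUC_0→2.75 (oral tablet):
  [0→0.5]: (0.0+425.5)/2 × 0.5 = 106.375
  [0.5→0.75]: (425.5+521.7)/2 × 0.25 = 118.4
  [0.75→1.75]: (521.7+594.1)/2 × 1 = 557.9
  [1.75→2.75]: (594.1+514.0)/2 × 1 = 554.05
  Sum = 1336.725 µg/L·hr
oral tablet tail: 514.0/0.216 = 2379.630; AUC_ev,0→∞ = 1336.725 + 2379.630 = 3716.355 µg/L·hr
F = (AUC_ev/D_ev)/(AUC_iv/D_iv) = (3716.355/40)/(7540.444/20) = 92.908875/377.0222 = 0.2464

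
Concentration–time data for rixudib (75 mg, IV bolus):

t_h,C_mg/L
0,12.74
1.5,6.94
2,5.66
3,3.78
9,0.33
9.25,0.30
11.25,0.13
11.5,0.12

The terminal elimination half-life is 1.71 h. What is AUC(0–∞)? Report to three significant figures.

Trapezoidal AUC_0→11.5:
  [0→1.5]: (12.74+6.94)/2 × 1.5 = 14.76
  [1.5→2]: (6.94+5.66)/2 × 0.5 = 3.15
  [2→3]: (5.66+3.78)/2 × 1 = 4.72
  [3→9]: (3.78+0.33)/2 × 6 = 12.33
  [9→9.25]: (0.33+0.30)/2 × 0.25 = 0.07875
  [9.25→11.25]: (0.30+0.13)/2 × 2 = 0.43
  [11.25→11.5]: (0.13+0.12)/2 × 0.25 = 0.03125
  Sum = 35.5 mg/L·h
k_e = ln2 / t½ = 0.693147 / 1.71 = 0.4053 h^-1
Extrapolated tail: C_last / k_e = 0.12 / 0.4053 = 0.296
AUC_0→∞ = 35.5 + 0.296 = 35.796 mg/L·h

AUC = 35.8 mg/L·h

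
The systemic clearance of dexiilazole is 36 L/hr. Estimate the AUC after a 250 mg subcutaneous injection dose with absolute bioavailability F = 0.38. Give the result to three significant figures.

AUC = 2.64 mg/L·hr

AUC_0→∞ = F × Dose / CL
        = 0.38 × 250 / 36 = 2.63889 mg/L·hr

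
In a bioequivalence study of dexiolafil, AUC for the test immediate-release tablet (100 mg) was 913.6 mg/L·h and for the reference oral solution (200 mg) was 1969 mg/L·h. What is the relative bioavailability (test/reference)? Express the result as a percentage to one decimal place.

F_rel = 92.8%

F_rel = (AUC_test/D_test) / (AUC_ref/D_ref)
      = (913.6/100) / (1969/200)
      = 9.136 / 9.845 = 0.9280 = 92.80%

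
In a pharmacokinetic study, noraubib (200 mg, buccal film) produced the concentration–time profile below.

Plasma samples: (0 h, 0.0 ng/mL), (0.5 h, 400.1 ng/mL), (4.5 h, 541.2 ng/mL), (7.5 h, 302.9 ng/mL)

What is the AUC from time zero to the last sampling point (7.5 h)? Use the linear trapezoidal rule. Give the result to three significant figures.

Trapezoidal AUC_0→7.5:
  [0→0.5]: (0.0+400.1)/2 × 0.5 = 100.025
  [0.5→4.5]: (400.1+541.2)/2 × 4 = 1882.6
  [4.5→7.5]: (541.2+302.9)/2 × 3 = 1266.15
  Sum = 3248.775 ng/mL·h

AUC = 3250 ng/mL·h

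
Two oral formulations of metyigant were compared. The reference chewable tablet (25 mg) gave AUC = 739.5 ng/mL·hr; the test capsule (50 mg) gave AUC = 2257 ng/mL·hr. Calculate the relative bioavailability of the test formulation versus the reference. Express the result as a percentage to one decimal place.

F_rel = 152.6%

F_rel = (AUC_test/D_test) / (AUC_ref/D_ref)
      = (2257/50) / (739.5/25)
      = 45.14 / 29.58 = 1.5260 = 152.60%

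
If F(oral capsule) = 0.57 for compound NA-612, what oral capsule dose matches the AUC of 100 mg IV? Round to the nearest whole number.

For equal systemic exposure: F × D_ev = D_iv
D_ev = D_iv / F = 100 / 0.57 = 175.439 mg

D_oral = 175 mg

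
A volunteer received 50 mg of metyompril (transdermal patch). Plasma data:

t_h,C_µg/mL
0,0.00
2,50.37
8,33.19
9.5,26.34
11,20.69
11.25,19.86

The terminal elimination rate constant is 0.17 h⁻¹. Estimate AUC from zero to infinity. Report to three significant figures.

Trapezoidal AUC_0→11.25:
  [0→2]: (0.00+50.37)/2 × 2 = 50.37
  [2→8]: (50.37+33.19)/2 × 6 = 250.68
  [8→9.5]: (33.19+26.34)/2 × 1.5 = 44.6475
  [9.5→11]: (26.34+20.69)/2 × 1.5 = 35.2725
  [11→11.25]: (20.69+19.86)/2 × 0.25 = 5.06875
  Sum = 386.03875 µg/mL·h
Extrapolated tail: C_last / k_e = 19.86 / 0.17 = 116.824
AUC_0→∞ = 386.03875 + 116.824 = 502.86275 µg/mL·h

AUC = 503 µg/mL·h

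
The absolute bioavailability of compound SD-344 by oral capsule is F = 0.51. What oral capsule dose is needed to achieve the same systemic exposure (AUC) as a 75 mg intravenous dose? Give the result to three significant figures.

D_oral = 147 mg

For equal systemic exposure: F × D_ev = D_iv
D_ev = D_iv / F = 75 / 0.51 = 147.059 mg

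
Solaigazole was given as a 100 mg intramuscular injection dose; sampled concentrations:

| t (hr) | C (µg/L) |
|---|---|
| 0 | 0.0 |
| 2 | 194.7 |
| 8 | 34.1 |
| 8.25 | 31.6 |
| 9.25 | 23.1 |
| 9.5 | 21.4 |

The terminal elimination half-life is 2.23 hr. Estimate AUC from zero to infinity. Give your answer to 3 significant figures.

AUC = 991 µg/L·hr

Trapezoidal AUC_0→9.5:
  [0→2]: (0.0+194.7)/2 × 2 = 194.7
  [2→8]: (194.7+34.1)/2 × 6 = 686.4
  [8→8.25]: (34.1+31.6)/2 × 0.25 = 8.2125
  [8.25→9.25]: (31.6+23.1)/2 × 1 = 27.35
  [9.25→9.5]: (23.1+21.4)/2 × 0.25 = 5.5625
  Sum = 922.225 µg/L·hr
k_e = ln2 / t½ = 0.693147 / 2.23 = 0.3108 hr^-1
Extrapolated tail: C_last / k_e = 21.4 / 0.3108 = 68.855
AUC_0→∞ = 922.225 + 68.855 = 991.08 µg/L·hr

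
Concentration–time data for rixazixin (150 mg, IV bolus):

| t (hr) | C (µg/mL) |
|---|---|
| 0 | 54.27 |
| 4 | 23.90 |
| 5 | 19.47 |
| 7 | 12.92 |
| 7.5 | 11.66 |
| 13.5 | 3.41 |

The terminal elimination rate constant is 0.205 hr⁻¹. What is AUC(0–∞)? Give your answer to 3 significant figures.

AUC = 278 µg/mL·hr

Trapezoidal AUC_0→13.5:
  [0→4]: (54.27+23.90)/2 × 4 = 156.34
  [4→5]: (23.90+19.47)/2 × 1 = 21.685
  [5→7]: (19.47+12.92)/2 × 2 = 32.39
  [7→7.5]: (12.92+11.66)/2 × 0.5 = 6.145
  [7.5→13.5]: (11.66+3.41)/2 × 6 = 45.21
  Sum = 261.77 µg/mL·hr
Extrapolated tail: C_last / k_e = 3.41 / 0.205 = 16.634
AUC_0→∞ = 261.77 + 16.634 = 278.404 µg/mL·hr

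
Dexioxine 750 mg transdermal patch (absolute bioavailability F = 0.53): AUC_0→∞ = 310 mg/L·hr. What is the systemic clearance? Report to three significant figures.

CL = 1.28 L/hr

CL = F × Dose / AUC_0→∞
   = 0.53 × 750 / 310 = 1.28226 L/hr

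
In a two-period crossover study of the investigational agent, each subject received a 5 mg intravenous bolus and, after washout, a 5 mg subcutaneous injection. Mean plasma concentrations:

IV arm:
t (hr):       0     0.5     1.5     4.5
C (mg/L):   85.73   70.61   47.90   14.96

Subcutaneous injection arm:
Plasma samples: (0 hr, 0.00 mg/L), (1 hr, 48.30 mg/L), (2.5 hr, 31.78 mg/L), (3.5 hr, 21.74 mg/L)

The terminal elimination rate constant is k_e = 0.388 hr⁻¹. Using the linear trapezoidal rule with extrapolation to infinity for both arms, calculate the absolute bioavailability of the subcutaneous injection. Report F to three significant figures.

F = 0.722

Trapezoidal AUC_0→4.5 (IV):
  [0→0.5]: (85.73+70.61)/2 × 0.5 = 39.085
  [0.5→1.5]: (70.61+47.90)/2 × 1 = 59.255
  [1.5→4.5]: (47.90+14.96)/2 × 3 = 94.29
  Sum = 192.63 mg/L·hr
IV tail: 14.96/0.388 = 38.557; AUC_iv,0→∞ = 192.63 + 38.557 = 231.187 mg/L·hr
Trapezoidal AUC_0→3.5 (subcutaneous injection):
  [0→1]: (0.00+48.30)/2 × 1 = 24.15
  [1→2.5]: (48.30+31.78)/2 × 1.5 = 60.06
  [2.5→3.5]: (31.78+21.74)/2 × 1 = 26.76
  Sum = 110.97 mg/L·hr
subcutaneous injection tail: 21.74/0.388 = 56.031; AUC_ev,0→∞ = 110.97 + 56.031 = 167.001 mg/L·hr
F = (AUC_ev/D_ev)/(AUC_iv/D_iv) = (167.001/5)/(231.187/5) = 33.4002/46.2374 = 0.7224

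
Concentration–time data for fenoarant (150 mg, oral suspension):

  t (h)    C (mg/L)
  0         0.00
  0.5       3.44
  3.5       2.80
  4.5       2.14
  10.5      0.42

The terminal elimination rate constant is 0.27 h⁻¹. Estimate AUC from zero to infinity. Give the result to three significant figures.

Trapezoidal AUC_0→10.5:
  [0→0.5]: (0.00+3.44)/2 × 0.5 = 0.86
  [0.5→3.5]: (3.44+2.80)/2 × 3 = 9.36
  [3.5→4.5]: (2.80+2.14)/2 × 1 = 2.47
  [4.5→10.5]: (2.14+0.42)/2 × 6 = 7.68
  Sum = 20.37 mg/L·h
Extrapolated tail: C_last / k_e = 0.42 / 0.27 = 1.556
AUC_0→∞ = 20.37 + 1.556 = 21.926 mg/L·h

AUC = 21.9 mg/L·h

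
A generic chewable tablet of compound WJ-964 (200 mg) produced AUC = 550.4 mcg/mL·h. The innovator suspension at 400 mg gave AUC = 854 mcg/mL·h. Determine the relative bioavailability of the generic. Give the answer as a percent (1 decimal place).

F_rel = 128.9%

F_rel = (AUC_test/D_test) / (AUC_ref/D_ref)
      = (550.4/200) / (854/400)
      = 2.752 / 2.135 = 1.2890 = 128.90%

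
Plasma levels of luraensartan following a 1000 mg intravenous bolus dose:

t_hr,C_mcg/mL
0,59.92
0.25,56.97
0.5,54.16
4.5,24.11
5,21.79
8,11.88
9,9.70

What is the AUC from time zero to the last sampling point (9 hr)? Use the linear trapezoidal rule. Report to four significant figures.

AUC = 257.8 mcg/mL·hr

Trapezoidal AUC_0→9:
  [0→0.25]: (59.92+56.97)/2 × 0.25 = 14.61125
  [0.25→0.5]: (56.97+54.16)/2 × 0.25 = 13.89125
  [0.5→4.5]: (54.16+24.11)/2 × 4 = 156.54
  [4.5→5]: (24.11+21.79)/2 × 0.5 = 11.475
  [5→8]: (21.79+11.88)/2 × 3 = 50.505
  [8→9]: (11.88+9.70)/2 × 1 = 10.79
  Sum = 257.8125 mcg/mL·hr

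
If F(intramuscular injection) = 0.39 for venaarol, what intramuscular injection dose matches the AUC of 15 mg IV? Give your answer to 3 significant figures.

For equal systemic exposure: F × D_ev = D_iv
D_ev = D_iv / F = 15 / 0.39 = 38.4615 mg

D_intramuscular = 38.5 mg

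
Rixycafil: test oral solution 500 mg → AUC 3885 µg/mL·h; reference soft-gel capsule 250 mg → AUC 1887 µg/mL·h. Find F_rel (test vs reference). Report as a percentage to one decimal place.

F_rel = 102.9%

F_rel = (AUC_test/D_test) / (AUC_ref/D_ref)
      = (3885/500) / (1887/250)
      = 7.77 / 7.548 = 1.0294 = 102.94%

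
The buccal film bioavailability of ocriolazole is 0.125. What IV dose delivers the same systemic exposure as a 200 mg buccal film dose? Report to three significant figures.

D_iv = 25.0 mg

Systemic exposure from an extravascular dose = F × D_ev, so the equivalent IV dose is F × D_ev.
D_iv = F × D_ev = 0.125 × 200 = 25 mg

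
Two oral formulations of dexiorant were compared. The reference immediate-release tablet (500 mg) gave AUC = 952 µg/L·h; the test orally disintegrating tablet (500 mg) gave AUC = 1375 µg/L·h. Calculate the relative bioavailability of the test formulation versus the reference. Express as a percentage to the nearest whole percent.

F_rel = (AUC_test/D_test) / (AUC_ref/D_ref)
      = (1375/500) / (952/500)
      = 2.75 / 1.904 = 1.4443 = 144.43%

F_rel = 144%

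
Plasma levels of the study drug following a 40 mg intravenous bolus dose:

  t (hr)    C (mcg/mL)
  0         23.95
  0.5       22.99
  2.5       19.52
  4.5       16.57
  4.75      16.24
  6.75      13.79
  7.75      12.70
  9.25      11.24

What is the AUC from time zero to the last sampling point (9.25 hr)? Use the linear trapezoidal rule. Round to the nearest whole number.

AUC = 156 mcg/mL·hr

Trapezoidal AUC_0→9.25:
  [0→0.5]: (23.95+22.99)/2 × 0.5 = 11.735
  [0.5→2.5]: (22.99+19.52)/2 × 2 = 42.51
  [2.5→4.5]: (19.52+16.57)/2 × 2 = 36.09
  [4.5→4.75]: (16.57+16.24)/2 × 0.25 = 4.10125
  [4.75→6.75]: (16.24+13.79)/2 × 2 = 30.03
  [6.75→7.75]: (13.79+12.70)/2 × 1 = 13.245
  [7.75→9.25]: (12.70+11.24)/2 × 1.5 = 17.955
  Sum = 155.66625 mcg/mL·hr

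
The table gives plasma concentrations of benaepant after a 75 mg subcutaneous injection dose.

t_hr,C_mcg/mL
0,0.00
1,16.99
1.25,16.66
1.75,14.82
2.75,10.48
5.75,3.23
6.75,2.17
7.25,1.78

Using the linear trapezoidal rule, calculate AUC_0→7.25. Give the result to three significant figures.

AUC = 57.5 mcg/mL·hr

Trapezoidal AUC_0→7.25:
  [0→1]: (0.00+16.99)/2 × 1 = 8.495
  [1→1.25]: (16.99+16.66)/2 × 0.25 = 4.20625
  [1.25→1.75]: (16.66+14.82)/2 × 0.5 = 7.87
  [1.75→2.75]: (14.82+10.48)/2 × 1 = 12.65
  [2.75→5.75]: (10.48+3.23)/2 × 3 = 20.565
  [5.75→6.75]: (3.23+2.17)/2 × 1 = 2.7
  [6.75→7.25]: (2.17+1.78)/2 × 0.5 = 0.9875
  Sum = 57.47375 mcg/mL·hr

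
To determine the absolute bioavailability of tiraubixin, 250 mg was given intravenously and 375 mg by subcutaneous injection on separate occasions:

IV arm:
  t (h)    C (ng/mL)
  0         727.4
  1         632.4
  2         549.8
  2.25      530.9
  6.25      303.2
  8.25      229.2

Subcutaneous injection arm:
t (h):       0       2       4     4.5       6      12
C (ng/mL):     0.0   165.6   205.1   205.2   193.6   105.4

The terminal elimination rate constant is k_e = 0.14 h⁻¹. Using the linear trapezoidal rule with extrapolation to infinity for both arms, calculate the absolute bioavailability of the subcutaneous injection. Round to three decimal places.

F = 0.329

Trapezoidal AUC_0→8.25 (IV):
  [0→1]: (727.4+632.4)/2 × 1 = 679.9
  [1→2]: (632.4+549.8)/2 × 1 = 591.1
  [2→2.25]: (549.8+530.9)/2 × 0.25 = 135.0875
  [2.25→6.25]: (530.9+303.2)/2 × 4 = 1668.2
  [6.25→8.25]: (303.2+229.2)/2 × 2 = 532.4
  Sum = 3606.6875 ng/mL·h
IV tail: 229.2/0.14 = 1637.143; AUC_iv,0→∞ = 3606.6875 + 1637.143 = 5243.8305 ng/mL·h
Trapezoidal AUC_0→12 (subcutaneous injection):
  [0→2]: (0.0+165.6)/2 × 2 = 165.6
  [2→4]: (165.6+205.1)/2 × 2 = 370.7
  [4→4.5]: (205.1+205.2)/2 × 0.5 = 102.575
  [4.5→6]: (205.2+193.6)/2 × 1.5 = 299.1
  [6→12]: (193.6+105.4)/2 × 6 = 897.0
  Sum = 1834.975 ng/mL·h
subcutaneous injection tail: 105.4/0.14 = 752.857; AUC_ev,0→∞ = 1834.975 + 752.857 = 2587.832 ng/mL·h
F = (AUC_ev/D_ev)/(AUC_iv/D_iv) = (2587.832/375)/(5243.8305/250) = 6.90089/20.975322 = 0.3290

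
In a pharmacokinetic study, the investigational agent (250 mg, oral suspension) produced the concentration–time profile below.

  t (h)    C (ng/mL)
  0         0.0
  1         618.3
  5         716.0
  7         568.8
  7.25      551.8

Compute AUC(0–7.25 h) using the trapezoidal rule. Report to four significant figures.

Trapezoidal AUC_0→7.25:
  [0→1]: (0.0+618.3)/2 × 1 = 309.15
  [1→5]: (618.3+716.0)/2 × 4 = 2668.6
  [5→7]: (716.0+568.8)/2 × 2 = 1284.8
  [7→7.25]: (568.8+551.8)/2 × 0.25 = 140.075
  Sum = 4402.625 ng/mL·h

AUC = 4403 ng/mL·h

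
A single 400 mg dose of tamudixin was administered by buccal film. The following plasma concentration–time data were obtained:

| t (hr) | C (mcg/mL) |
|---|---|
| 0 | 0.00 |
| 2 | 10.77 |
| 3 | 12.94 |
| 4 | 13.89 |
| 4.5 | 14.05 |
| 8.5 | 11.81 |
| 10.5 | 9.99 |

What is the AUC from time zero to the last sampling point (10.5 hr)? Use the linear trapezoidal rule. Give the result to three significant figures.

AUC = 117 mcg/mL·hr

Trapezoidal AUC_0→10.5:
  [0→2]: (0.00+10.77)/2 × 2 = 10.77
  [2→3]: (10.77+12.94)/2 × 1 = 11.855
  [3→4]: (12.94+13.89)/2 × 1 = 13.415
  [4→4.5]: (13.89+14.05)/2 × 0.5 = 6.985
  [4.5→8.5]: (14.05+11.81)/2 × 4 = 51.72
  [8.5→10.5]: (11.81+9.99)/2 × 2 = 21.8
  Sum = 116.545 mcg/mL·hr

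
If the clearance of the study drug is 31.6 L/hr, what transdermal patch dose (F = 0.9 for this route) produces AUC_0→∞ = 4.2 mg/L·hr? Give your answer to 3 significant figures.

Dose = CL × AUC_0→∞ / F
     = 31.6 × 4.2 / 0.9 = 147.467 mg

Dose = 147 mg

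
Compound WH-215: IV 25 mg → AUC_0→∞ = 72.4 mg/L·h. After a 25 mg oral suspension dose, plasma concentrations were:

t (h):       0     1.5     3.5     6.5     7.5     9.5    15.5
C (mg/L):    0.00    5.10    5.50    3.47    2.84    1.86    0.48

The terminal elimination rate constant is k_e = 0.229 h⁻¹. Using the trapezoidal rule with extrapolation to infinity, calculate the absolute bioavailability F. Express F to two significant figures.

F = 0.62

Trapezoidal AUC_0→15.5 (oral suspension):
  [0→1.5]: (0.00+5.10)/2 × 1.5 = 3.825
  [1.5→3.5]: (5.10+5.50)/2 × 2 = 10.6
  [3.5→6.5]: (5.50+3.47)/2 × 3 = 13.455
  [6.5→7.5]: (3.47+2.84)/2 × 1 = 3.155
  [7.5→9.5]: (2.84+1.86)/2 × 2 = 4.7
  [9.5→15.5]: (1.86+0.48)/2 × 6 = 7.02
  Sum = 42.755 mg/L·h
Tail: C_last/k_e = 0.48/0.229 = 2.096
AUC_0→∞ (oral suspension) = 42.755 + 2.096 = 44.851 mg/L·h
F = (AUC_ev/D_ev)/(AUC_iv/D_iv) = (44.851/25)/(72.4/25) = 1.79404/2.896 = 0.6195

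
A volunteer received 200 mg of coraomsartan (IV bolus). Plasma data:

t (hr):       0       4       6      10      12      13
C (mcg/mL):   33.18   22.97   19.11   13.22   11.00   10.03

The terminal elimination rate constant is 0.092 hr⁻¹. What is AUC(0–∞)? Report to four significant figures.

AUC = 362.8 mcg/mL·hr

Trapezoidal AUC_0→13:
  [0→4]: (33.18+22.97)/2 × 4 = 112.3
  [4→6]: (22.97+19.11)/2 × 2 = 42.08
  [6→10]: (19.11+13.22)/2 × 4 = 64.66
  [10→12]: (13.22+11.00)/2 × 2 = 24.22
  [12→13]: (11.00+10.03)/2 × 1 = 10.515
  Sum = 253.775 mcg/mL·hr
Extrapolated tail: C_last / k_e = 10.03 / 0.092 = 109.022
AUC_0→∞ = 253.775 + 109.022 = 362.797 mcg/mL·hr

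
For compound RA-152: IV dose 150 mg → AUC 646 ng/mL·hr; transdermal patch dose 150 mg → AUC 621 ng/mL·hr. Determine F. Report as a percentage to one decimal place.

F = 96.1%

F = (AUC_ev / D_ev) / (AUC_iv / D_iv)
  = (621/150) / (646/150)
  = 4.14 / 4.30667 = 0.9613
  = 96.13%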